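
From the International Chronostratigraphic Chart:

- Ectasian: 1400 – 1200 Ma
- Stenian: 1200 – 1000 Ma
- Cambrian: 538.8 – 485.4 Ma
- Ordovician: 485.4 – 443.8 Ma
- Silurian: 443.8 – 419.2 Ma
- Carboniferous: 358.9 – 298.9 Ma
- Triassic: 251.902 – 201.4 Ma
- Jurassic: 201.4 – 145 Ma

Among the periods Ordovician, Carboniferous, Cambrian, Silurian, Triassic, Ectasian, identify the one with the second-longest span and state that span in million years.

Durations: Ordovician 41.6; Carboniferous 60; Cambrian 53.4; Silurian 24.6; Triassic 50.502; Ectasian 200 Myr.
Sorted longest-first: Ectasian (200), Carboniferous (60), Cambrian (53.4), Triassic (50.502), Ordovician (41.6), Silurian (24.6).
The second longest is Carboniferous at 60 Myr.

Carboniferous, 60 million years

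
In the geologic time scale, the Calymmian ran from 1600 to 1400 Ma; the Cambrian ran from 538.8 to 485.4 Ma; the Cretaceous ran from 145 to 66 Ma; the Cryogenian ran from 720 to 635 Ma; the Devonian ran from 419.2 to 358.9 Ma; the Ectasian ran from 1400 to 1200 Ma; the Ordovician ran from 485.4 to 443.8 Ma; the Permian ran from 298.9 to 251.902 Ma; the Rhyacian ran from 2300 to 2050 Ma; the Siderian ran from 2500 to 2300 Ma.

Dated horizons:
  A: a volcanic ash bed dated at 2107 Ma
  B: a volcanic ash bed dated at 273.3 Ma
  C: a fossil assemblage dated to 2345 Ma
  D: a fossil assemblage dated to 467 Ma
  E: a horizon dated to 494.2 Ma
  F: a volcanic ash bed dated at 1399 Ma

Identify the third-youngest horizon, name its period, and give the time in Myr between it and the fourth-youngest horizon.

E, in the Cambrian; 904.8 million years to F

Smaller Ma means younger, so youngest first: B 273.3 < D 467 < E 494.2 < F 1399 < A 2107 < C 2345.
Counting 3 along gives E (494.2 Ma); the excerpt puts that inside the Cambrian, 538.8–485.4 Ma.
Next in line is F (1399 Ma), and 1399 − 494.2 = 904.8 Myr.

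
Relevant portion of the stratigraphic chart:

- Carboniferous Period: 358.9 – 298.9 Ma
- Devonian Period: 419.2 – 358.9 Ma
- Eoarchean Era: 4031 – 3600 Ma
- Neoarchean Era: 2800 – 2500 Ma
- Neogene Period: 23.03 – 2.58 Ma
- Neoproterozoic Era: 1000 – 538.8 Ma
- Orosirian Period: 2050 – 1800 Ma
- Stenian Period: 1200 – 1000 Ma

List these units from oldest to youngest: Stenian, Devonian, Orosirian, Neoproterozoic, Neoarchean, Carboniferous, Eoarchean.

Sorting by start age (descending Ma, since larger Ma = older): Eoarchean began 4031, Neoarchean began 2800, Orosirian began 2050, Stenian began 1200, Neoproterozoic began 1000, Devonian began 419.2, Carboniferous began 358.9.

Eoarchean → Neoarchean → Orosirian → Stenian → Neoproterozoic → Devonian → Carboniferous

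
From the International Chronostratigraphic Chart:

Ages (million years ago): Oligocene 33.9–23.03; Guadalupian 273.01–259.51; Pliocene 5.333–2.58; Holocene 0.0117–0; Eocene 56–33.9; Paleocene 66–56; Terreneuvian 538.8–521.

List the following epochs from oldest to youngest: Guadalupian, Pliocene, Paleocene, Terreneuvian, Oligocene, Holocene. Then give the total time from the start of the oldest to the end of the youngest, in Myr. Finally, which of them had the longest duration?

From the excerpt: Guadalupian 273.01–259.51; Pliocene 5.333–2.58; Paleocene 66–56; Terreneuvian 538.8–521; Oligocene 33.9–23.03; Holocene 0.0117–0 (Ma).
Larger Ma is earlier, so the oldest is Terreneuvian and the youngest is Holocene; oldest to youngest: Terreneuvian, Guadalupian, Paleocene, Oligocene, Pliocene, Holocene.
Oldest start 538.8 minus youngest end 0 gives 538.8 Myr overall.
Individual lengths (start − end): Terreneuvian 17.8; Paleocene 10; Oligocene 10.87; Pliocene 2.753; Holocene 0.0117; Guadalupian 13.5. The largest is Terreneuvian at 17.8 Myr.

Terreneuvian → Guadalupian → Paleocene → Oligocene → Pliocene → Holocene; total span 538.8 Myr; longest is Terreneuvian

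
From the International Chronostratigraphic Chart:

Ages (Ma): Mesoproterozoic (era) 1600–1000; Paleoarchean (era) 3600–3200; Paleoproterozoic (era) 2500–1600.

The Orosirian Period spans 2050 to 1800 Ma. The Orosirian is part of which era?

The Orosirian (2050–1800 Ma) lies entirely within 2500–1600 Ma, the Paleoproterozoic Era.

Paleoproterozoic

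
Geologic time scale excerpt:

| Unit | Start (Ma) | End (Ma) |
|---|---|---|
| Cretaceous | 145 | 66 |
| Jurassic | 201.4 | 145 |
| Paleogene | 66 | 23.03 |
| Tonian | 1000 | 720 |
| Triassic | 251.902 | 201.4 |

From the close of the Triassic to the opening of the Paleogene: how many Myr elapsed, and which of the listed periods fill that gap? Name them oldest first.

135.4 million years; Jurassic, Cretaceous

The Triassic closes at 201.4 Ma and the Paleogene opens at 66 Ma, so the interval is 201.4 − 66 = 135.4 Myr.
A period fits inside if it starts at or after 201.4 Ma and ends at or before 66 Ma; oldest first that gives Jurassic, Cretaceous.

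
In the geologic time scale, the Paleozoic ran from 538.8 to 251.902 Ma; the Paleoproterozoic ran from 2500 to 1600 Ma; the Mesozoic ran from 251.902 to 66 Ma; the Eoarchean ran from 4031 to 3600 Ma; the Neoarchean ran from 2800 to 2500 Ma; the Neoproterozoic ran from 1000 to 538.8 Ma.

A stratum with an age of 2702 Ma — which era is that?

2702 Ma lies between 2800 and 2500 Ma, so it falls in the Neoarchean.

Neoarchean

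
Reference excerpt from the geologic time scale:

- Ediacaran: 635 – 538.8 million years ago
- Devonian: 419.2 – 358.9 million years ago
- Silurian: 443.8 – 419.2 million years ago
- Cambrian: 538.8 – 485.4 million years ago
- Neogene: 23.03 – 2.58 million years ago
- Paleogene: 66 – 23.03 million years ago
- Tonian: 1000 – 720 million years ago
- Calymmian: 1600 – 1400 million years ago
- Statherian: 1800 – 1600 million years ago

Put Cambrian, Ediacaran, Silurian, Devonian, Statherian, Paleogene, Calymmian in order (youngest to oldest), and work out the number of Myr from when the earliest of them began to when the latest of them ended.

Paleogene → Devonian → Silurian → Cambrian → Ediacaran → Calymmian → Statherian; total span 1776.97 Myr

From the excerpt: Cambrian 538.8–485.4; Ediacaran 635–538.8; Silurian 443.8–419.2; Devonian 419.2–358.9; Statherian 1800–1600; Paleogene 66–23.03; Calymmian 1600–1400 (Ma).
Larger Ma is earlier, so the oldest is Statherian and the youngest is Paleogene; youngest to oldest: Paleogene, Devonian, Silurian, Cambrian, Ediacaran, Calymmian, Statherian.
Oldest start 1800 minus youngest end 23.03 gives 1776.97 Myr overall.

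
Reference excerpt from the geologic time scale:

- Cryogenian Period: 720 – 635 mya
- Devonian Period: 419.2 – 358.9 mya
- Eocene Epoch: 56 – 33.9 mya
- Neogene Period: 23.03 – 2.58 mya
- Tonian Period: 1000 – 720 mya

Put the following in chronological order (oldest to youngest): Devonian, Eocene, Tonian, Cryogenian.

Sorting by start age (descending Ma, since larger Ma = older): Tonian began 1000, Cryogenian began 720, Devonian began 419.2, Eocene began 56.

Tonian → Cryogenian → Devonian → Eocene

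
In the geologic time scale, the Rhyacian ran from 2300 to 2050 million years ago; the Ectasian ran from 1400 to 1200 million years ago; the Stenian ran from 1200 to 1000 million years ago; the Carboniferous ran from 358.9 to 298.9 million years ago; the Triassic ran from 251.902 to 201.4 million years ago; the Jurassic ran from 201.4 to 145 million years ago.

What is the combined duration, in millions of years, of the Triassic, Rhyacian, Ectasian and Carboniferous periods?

560.502 million years

Each duration: Triassic = 50.502; Rhyacian = 250; Ectasian = 200; Carboniferous = 60.
Sum: 50.502 + 250 + 200 + 60 = 560.502 Myr.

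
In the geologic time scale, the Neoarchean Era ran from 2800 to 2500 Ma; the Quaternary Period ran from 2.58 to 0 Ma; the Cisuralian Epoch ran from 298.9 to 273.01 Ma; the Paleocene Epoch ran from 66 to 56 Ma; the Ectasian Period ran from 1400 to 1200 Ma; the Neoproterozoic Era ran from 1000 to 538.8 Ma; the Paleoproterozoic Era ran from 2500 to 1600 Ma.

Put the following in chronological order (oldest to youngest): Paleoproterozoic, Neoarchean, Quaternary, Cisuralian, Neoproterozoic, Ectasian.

Neoarchean, Paleoproterozoic, Ectasian, Neoproterozoic, Cisuralian, Quaternary

Sorting by start age (descending Ma, since larger Ma = older): Neoarchean began 2800, Paleoproterozoic began 2500, Ectasian began 1400, Neoproterozoic began 1000, Cisuralian began 298.9, Quaternary began 2.58.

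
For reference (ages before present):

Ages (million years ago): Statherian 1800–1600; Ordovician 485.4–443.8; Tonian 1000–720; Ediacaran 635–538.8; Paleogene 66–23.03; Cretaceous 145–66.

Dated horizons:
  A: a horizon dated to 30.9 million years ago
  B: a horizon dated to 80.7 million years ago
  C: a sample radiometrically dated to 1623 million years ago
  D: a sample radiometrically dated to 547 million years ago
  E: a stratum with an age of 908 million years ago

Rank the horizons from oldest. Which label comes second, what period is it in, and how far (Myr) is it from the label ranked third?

E, in the Tonian; 361 million years to D

Sorted oldest-first by Ma: C (1623), E (908), D (547), B (80.7), A (30.9).
The second oldest is E at 908 Ma, which lies in 1000–720 Ma: the Tonian.
The third oldest is D at 547 Ma; separation = |908 − 547| = 361 Myr.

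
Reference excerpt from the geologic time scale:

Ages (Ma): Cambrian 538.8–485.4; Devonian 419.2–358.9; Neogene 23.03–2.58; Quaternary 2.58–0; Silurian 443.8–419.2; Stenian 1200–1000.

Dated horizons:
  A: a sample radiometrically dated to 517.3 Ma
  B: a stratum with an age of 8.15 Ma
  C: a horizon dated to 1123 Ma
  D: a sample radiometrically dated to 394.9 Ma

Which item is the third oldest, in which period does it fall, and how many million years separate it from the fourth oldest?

Larger Ma means older, so oldest first: C 1123 > A 517.3 > D 394.9 > B 8.15.
Counting 3 along gives D (394.9 Ma); the excerpt puts that inside the Devonian, 419.2–358.9 Ma.
Next in line is B (8.15 Ma), and 394.9 − 8.15 = 386.75 Myr.

D, in the Devonian; 386.75 million years to B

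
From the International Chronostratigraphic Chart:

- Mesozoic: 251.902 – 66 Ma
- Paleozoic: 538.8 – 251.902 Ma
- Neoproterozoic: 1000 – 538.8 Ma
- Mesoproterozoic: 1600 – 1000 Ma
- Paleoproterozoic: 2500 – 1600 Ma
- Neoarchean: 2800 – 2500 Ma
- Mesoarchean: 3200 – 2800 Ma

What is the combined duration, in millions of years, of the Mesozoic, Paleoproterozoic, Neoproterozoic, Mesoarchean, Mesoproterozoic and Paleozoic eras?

Each duration: Mesozoic = 185.902; Paleoproterozoic = 900; Neoproterozoic = 461.2; Mesoarchean = 400; Mesoproterozoic = 600; Paleozoic = 286.898.
Sum: 185.902 + 900 + 461.2 + 400 + 600 + 286.898 = 2834 Myr.

2834 million years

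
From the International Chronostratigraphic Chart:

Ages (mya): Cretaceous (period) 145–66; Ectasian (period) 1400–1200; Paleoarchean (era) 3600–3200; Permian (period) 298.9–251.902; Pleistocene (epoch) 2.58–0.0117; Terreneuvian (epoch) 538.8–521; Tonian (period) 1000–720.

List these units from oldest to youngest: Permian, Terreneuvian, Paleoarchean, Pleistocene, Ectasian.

The oldest of these is Paleoarchean (starts 3600 Ma) and the youngest is Pleistocene (ends 0.0117 Ma).
In between, by decreasing start age: Ectasian (1400), Terreneuvian (538.8), Permian (298.9).

Paleoarchean, then Ectasian, then Terreneuvian, then Permian, then Pleistocene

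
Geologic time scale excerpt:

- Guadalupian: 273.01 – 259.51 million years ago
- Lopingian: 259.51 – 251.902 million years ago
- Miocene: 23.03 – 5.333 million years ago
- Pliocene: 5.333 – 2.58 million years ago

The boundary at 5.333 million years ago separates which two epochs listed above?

The Miocene ends at 5.333 million years ago and the Pliocene begins at 5.333 million years ago, so they share that boundary.

Miocene and Pliocene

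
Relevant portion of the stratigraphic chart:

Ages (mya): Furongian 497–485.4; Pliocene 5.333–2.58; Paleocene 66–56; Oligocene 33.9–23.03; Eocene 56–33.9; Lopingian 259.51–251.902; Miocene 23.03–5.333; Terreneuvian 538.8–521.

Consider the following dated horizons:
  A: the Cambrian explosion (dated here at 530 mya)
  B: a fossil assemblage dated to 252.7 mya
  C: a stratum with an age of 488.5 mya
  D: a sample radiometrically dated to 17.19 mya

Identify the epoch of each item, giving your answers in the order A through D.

A — Terreneuvian; B — Lopingian; C — Furongian; D — Miocene

A: 530 Ma lies in 538.8–521 Ma, so Terreneuvian.
B: 252.7 Ma lies in 259.51–251.902 Ma, so Lopingian.
C: 488.5 Ma lies in 497–485.4 Ma, so Furongian.
D: 17.19 Ma lies in 23.03–5.333 Ma, so Miocene.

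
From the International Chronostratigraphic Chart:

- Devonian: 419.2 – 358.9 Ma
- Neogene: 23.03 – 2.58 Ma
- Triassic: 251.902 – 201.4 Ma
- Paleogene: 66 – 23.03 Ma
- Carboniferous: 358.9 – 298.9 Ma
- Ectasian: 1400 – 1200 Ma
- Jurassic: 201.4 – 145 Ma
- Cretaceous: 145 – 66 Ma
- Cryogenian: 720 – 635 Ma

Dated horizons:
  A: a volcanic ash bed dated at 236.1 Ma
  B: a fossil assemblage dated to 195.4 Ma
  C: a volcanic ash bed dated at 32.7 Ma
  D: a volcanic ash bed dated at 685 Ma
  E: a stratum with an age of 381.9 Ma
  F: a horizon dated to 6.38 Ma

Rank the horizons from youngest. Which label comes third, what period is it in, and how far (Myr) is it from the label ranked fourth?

B, in the Jurassic; 40.7 million years to A

Smaller Ma means younger, so youngest first: F 6.38 < C 32.7 < B 195.4 < A 236.1 < E 381.9 < D 685.
Counting 3 along gives B (195.4 Ma); the excerpt puts that inside the Jurassic, 201.4–145 Ma.
Next in line is A (236.1 Ma), and 236.1 − 195.4 = 40.7 Myr.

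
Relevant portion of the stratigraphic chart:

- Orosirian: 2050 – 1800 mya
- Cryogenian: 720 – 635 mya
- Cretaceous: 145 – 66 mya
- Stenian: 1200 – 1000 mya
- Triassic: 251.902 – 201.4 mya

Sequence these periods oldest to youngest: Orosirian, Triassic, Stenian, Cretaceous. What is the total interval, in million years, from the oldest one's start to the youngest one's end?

Start ages (Ma): Orosirian 2050, Stenian 1200, Triassic 251.902, Cretaceous 145.
Ordered oldest to youngest: Orosirian, Stenian, Triassic, Cretaceous.
Span = 2050 − 66 = 1984 Myr.

Orosirian → Stenian → Triassic → Cretaceous; total span 1984 Myr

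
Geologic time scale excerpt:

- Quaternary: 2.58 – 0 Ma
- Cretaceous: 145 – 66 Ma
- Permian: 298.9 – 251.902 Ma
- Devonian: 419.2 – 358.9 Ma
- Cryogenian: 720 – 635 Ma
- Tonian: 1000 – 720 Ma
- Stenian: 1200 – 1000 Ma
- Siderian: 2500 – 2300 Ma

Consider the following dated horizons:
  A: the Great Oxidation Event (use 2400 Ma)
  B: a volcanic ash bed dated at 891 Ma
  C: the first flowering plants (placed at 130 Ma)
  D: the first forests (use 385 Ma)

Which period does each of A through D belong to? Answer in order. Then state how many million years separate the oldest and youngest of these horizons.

A — Siderian; B — Tonian; C — Cretaceous; D — Devonian; span 2270 million years

A: 2400 Ma lies in 2500–2300 Ma, so Siderian.
B: 891 Ma lies in 1000–720 Ma, so Tonian.
C: 130 Ma lies in 145–66 Ma, so Cretaceous.
D: 385 Ma lies in 419.2–358.9 Ma, so Devonian.
Oldest = 2400 Ma, youngest = 130 Ma → span 2270 Myr.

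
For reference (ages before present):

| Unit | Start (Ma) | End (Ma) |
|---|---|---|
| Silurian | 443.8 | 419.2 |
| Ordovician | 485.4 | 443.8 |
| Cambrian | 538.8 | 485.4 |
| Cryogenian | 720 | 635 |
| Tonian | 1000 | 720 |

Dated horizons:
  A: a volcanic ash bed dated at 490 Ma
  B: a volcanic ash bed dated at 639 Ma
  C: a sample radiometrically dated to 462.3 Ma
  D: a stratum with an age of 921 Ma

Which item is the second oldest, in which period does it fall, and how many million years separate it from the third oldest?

Larger Ma means older, so oldest first: D 921 > B 639 > A 490 > C 462.3.
Counting 2 along gives B (639 Ma); the excerpt puts that inside the Cryogenian, 720–635 Ma.
Next in line is A (490 Ma), and 639 − 490 = 149 Myr.

B, in the Cryogenian; 149 million years to A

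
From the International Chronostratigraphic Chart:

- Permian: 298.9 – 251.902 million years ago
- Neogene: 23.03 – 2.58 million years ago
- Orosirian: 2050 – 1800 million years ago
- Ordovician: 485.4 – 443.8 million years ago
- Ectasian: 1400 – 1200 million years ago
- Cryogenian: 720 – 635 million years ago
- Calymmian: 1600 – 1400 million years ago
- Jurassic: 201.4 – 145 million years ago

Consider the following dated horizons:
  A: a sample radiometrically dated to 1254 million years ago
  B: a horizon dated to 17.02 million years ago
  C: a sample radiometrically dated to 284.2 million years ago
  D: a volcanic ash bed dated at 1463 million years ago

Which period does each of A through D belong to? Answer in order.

A — Ectasian; B — Neogene; C — Permian; D — Calymmian

A: 1254 Ma lies in 1400–1200 Ma, so Ectasian.
B: 17.02 Ma lies in 23.03–2.58 Ma, so Neogene.
C: 284.2 Ma lies in 298.9–251.902 Ma, so Permian.
D: 1463 Ma lies in 1600–1400 Ma, so Calymmian.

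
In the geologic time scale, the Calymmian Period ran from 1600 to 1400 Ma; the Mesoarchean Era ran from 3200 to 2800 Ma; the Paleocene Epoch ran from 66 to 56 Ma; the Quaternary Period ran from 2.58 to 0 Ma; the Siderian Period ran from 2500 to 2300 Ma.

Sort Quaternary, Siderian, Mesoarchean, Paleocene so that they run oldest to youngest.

Read off each span (Ma): Quaternary 2.58–0; Siderian 2500–2300; Mesoarchean 3200–2800; Paleocene 66–56.
Larger Ma is older, so oldest→youngest is Mesoarchean, Siderian, Paleocene, Quaternary.

Mesoarchean, then Siderian, then Paleocene, then Quaternary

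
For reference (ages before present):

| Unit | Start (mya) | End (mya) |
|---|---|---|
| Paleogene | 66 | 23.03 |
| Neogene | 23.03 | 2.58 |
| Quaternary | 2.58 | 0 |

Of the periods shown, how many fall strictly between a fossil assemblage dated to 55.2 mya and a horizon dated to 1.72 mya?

55.2 Ma sits inside the Paleogene (66–23.03) and 1.72 Ma inside the Quaternary (2.58–0); neither of those is wholly between the two dates.
The listed periods lying completely between them are Neogene — 1 in all.

1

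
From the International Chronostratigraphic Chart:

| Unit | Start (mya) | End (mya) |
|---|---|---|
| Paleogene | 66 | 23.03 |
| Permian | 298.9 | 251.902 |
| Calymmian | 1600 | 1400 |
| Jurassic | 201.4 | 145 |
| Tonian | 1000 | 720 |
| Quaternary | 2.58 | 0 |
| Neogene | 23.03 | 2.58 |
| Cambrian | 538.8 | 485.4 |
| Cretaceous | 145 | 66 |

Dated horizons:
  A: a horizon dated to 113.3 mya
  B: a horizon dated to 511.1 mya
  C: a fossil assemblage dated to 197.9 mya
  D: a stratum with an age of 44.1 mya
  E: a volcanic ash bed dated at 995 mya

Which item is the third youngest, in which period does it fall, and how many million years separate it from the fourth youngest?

Sorted youngest-first by Ma: D (44.1), A (113.3), C (197.9), B (511.1), E (995).
The third youngest is C at 197.9 Ma, which lies in 201.4–145 Ma: the Jurassic.
The fourth youngest is B at 511.1 Ma; separation = |197.9 − 511.1| = 313.2 Myr.

C, in the Jurassic; 313.2 million years to B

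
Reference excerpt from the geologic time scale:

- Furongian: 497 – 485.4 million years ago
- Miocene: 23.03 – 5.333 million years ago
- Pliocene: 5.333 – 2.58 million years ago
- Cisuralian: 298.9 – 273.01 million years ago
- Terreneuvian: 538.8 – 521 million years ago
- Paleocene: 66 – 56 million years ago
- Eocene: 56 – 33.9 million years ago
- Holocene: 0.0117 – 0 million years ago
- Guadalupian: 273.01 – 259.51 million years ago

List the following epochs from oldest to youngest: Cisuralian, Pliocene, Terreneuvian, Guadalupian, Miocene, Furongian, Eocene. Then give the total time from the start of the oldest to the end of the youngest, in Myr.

Terreneuvian → Furongian → Cisuralian → Guadalupian → Eocene → Miocene → Pliocene; total span 536.22 Myr

From the excerpt: Cisuralian 298.9–273.01; Pliocene 5.333–2.58; Terreneuvian 538.8–521; Guadalupian 273.01–259.51; Miocene 23.03–5.333; Furongian 497–485.4; Eocene 56–33.9 (Ma).
Larger Ma is earlier, so the oldest is Terreneuvian and the youngest is Pliocene; oldest to youngest: Terreneuvian, Furongian, Cisuralian, Guadalupian, Eocene, Miocene, Pliocene.
Oldest start 538.8 minus youngest end 2.58 gives 536.22 Myr overall.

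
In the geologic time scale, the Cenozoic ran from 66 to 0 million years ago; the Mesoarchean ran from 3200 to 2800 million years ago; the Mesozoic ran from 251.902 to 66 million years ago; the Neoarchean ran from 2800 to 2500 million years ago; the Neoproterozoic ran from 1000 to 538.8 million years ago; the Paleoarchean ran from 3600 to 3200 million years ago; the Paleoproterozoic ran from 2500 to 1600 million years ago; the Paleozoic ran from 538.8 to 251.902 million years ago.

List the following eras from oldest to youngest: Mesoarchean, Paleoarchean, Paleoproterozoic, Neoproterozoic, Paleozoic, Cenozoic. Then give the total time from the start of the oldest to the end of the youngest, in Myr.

Start ages (Ma): Paleoarchean 3600, Mesoarchean 3200, Paleoproterozoic 2500, Neoproterozoic 1000, Paleozoic 538.8, Cenozoic 66.
Ordered oldest to youngest: Paleoarchean, Mesoarchean, Paleoproterozoic, Neoproterozoic, Paleozoic, Cenozoic.
Span = 3600 − 0 = 3600 Myr.

Paleoarchean → Mesoarchean → Paleoproterozoic → Neoproterozoic → Paleozoic → Cenozoic; total span 3600 Myr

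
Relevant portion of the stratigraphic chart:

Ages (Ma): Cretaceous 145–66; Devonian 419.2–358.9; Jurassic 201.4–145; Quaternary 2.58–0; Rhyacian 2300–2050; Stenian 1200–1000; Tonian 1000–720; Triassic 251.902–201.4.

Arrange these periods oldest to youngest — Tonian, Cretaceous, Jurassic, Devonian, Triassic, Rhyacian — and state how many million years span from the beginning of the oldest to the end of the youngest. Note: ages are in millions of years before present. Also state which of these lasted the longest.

Rhyacian, Tonian, Devonian, Triassic, Jurassic, Cretaceous; total span 2234 Myr; longest is Tonian

From the excerpt: Tonian 1000–720; Cretaceous 145–66; Jurassic 201.4–145; Devonian 419.2–358.9; Triassic 251.902–201.4; Rhyacian 2300–2050 (Ma).
Larger Ma is earlier, so the oldest is Rhyacian and the youngest is Cretaceous; oldest to youngest: Rhyacian, Tonian, Devonian, Triassic, Jurassic, Cretaceous.
Oldest start 2300 minus youngest end 66 gives 2234 Myr overall.
Individual lengths (start − end): Jurassic 56.4; Tonian 280; Triassic 50.502; Cretaceous 79; Devonian 60.3; Rhyacian 250. The largest is Tonian at 280 Myr.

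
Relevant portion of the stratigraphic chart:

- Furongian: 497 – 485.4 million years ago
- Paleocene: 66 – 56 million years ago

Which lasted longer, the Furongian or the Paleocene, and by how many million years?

Furongian, by 1.6 million years

Furongian: 497 − 485.4 = 11.6 Myr.
Paleocene: 66 − 56 = 10 Myr.
Difference: 11.6 − 10 = 1.6 Myr, so the Furongian was longer.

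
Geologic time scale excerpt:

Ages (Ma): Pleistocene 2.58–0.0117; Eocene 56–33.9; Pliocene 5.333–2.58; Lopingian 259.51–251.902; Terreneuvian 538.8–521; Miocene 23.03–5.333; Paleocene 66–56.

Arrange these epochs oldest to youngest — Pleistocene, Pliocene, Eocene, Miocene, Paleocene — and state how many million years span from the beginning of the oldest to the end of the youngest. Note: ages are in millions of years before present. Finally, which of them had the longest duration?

From the excerpt: Pleistocene 2.58–0.0117; Pliocene 5.333–2.58; Eocene 56–33.9; Miocene 23.03–5.333; Paleocene 66–56 (Ma).
Larger Ma is earlier, so the oldest is Paleocene and the youngest is Pleistocene; oldest to youngest: Paleocene, Eocene, Miocene, Pliocene, Pleistocene.
Oldest start 66 minus youngest end 0.0117 gives 65.9883 Myr overall.
Individual lengths (start − end): Eocene 22.1; Pleistocene 2.5683; Pliocene 2.753; Paleocene 10; Miocene 17.697. The largest is Eocene at 22.1 Myr.

Paleocene, Eocene, Miocene, Pliocene, Pleistocene; total span 65.9883 Myr; longest is Eocene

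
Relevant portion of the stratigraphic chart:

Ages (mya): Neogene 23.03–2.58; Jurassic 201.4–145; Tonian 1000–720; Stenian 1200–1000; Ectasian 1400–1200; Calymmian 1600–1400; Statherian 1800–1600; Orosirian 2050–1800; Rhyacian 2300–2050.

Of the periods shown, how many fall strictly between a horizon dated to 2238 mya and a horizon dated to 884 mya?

2238 Ma sits inside the Rhyacian (2300–2050) and 884 Ma inside the Tonian (1000–720); neither of those is wholly between the two dates.
The listed periods lying completely between them are Orosirian, Statherian, Calymmian, Ectasian, Stenian — 5 in all.

5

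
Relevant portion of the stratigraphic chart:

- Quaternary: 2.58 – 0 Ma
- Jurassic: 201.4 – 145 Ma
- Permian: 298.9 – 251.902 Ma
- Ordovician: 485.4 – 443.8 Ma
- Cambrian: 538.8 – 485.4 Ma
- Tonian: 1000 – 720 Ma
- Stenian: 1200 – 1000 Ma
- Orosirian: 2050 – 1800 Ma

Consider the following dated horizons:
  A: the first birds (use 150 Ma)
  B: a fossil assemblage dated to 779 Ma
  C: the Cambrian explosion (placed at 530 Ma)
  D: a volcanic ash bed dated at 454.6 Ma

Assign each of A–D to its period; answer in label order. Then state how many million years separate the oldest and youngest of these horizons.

A — Jurassic; B — Tonian; C — Cambrian; D — Ordovician; span 629 million years

Match each age against the start–end ranges in the excerpt: A = 150 Ma → Jurassic (201.4–145); B = 779 Ma → Tonian (1000–720); C = 530 Ma → Cambrian (538.8–485.4); D = 454.6 Ma → Ordovician (485.4–443.8).
The largest age is 779 Ma and the smallest is 150 Ma; their difference is 629 Myr.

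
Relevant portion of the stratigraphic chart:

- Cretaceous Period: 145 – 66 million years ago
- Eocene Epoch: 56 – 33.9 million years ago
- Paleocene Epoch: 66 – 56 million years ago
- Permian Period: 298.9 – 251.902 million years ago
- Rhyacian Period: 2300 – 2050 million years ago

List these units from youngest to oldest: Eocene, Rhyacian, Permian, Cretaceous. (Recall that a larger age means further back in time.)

Sorting by start age (ascending Ma, since larger Ma = older): Eocene start 56, Cretaceous start 145, Permian start 298.9, Rhyacian start 2300.

Eocene, Cretaceous, Permian, Rhyacian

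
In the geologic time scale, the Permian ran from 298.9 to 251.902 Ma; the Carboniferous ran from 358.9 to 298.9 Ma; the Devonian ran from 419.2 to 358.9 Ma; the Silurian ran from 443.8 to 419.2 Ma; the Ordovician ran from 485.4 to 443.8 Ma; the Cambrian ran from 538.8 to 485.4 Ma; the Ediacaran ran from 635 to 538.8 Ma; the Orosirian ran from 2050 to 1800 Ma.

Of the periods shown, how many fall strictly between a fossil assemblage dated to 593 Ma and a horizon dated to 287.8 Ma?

5

The older date is 593 Ma and the younger is 287.8 Ma.
Periods with start < 593 and end > 287.8 Ma: Cambrian (538.8–485.4), Ordovician (485.4–443.8), Silurian (443.8–419.2), Devonian (419.2–358.9), Carboniferous (358.9–298.9).
That is 5 complete periods.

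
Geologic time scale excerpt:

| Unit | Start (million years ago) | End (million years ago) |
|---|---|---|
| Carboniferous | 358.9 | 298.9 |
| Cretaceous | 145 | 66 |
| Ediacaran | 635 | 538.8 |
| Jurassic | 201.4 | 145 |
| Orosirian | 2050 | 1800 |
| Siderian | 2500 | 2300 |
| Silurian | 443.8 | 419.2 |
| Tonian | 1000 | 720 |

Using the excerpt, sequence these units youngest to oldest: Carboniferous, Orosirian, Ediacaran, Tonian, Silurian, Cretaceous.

Sorting by start age (ascending Ma, since larger Ma = older): Cretaceous start 145, Carboniferous start 358.9, Silurian start 443.8, Ediacaran start 635, Tonian start 1000, Orosirian start 2050.

Cretaceous, Carboniferous, Silurian, Ediacaran, Tonian, Orosirian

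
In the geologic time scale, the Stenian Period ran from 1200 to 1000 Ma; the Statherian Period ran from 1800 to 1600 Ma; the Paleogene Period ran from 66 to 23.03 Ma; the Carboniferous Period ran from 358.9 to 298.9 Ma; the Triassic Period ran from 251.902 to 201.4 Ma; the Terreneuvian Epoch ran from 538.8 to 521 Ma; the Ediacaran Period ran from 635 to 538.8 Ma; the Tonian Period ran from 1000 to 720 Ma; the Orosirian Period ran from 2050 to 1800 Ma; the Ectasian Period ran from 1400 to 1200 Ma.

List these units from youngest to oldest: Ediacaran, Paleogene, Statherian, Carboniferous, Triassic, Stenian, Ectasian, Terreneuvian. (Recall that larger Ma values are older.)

Read off each span (Ma): Ediacaran 635–538.8; Paleogene 66–23.03; Statherian 1800–1600; Carboniferous 358.9–298.9; Triassic 251.902–201.4; Stenian 1200–1000; Ectasian 1400–1200; Terreneuvian 538.8–521.
Larger Ma is older, so oldest→youngest is Statherian, Ectasian, Stenian, Ediacaran, Terreneuvian, Carboniferous, Triassic, Paleogene; reverse it for youngest→oldest.

Paleogene, Triassic, Carboniferous, Terreneuvian, Ediacaran, Stenian, Ectasian, Statherian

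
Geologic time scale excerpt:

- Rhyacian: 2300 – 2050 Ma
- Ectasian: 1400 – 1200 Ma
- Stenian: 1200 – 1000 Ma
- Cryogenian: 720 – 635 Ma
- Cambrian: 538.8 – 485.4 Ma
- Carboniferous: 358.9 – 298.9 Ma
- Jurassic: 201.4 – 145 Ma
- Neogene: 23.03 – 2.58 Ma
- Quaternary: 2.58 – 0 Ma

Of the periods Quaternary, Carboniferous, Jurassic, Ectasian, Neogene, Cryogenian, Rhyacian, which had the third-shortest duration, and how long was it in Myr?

Jurassic, 56.4 million years

Start − end for each: Quaternary 2.58 − 0 = 2.58; Carboniferous 358.9 − 298.9 = 60; Jurassic 201.4 − 145 = 56.4; Ectasian 1400 − 1200 = 200; Neogene 23.03 − 2.58 = 20.45; Cryogenian 720 − 635 = 85; Rhyacian 2300 − 2050 = 250.
Ranking these from shortest: Quaternary < Neogene < Jurassic < Carboniferous < Cryogenian < Ectasian < Rhyacian.
Position 3 in that ranking is Jurassic, which lasted 56.4 Myr.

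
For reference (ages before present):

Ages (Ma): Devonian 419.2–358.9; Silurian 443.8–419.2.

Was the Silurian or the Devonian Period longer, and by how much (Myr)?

Devonian, by 35.7 million years

Silurian: 443.8 − 419.2 = 24.6 Myr.
Devonian: 419.2 − 358.9 = 60.3 Myr.
Difference: 60.3 − 24.6 = 35.7 Myr, so the Devonian was longer.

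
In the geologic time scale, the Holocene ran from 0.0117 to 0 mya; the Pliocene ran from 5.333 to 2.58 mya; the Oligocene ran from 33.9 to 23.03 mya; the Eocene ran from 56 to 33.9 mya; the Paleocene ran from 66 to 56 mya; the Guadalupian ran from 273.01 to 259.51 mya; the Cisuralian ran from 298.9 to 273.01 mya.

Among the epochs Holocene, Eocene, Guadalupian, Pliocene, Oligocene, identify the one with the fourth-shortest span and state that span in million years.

Start − end for each: Holocene 0.0117 − 0 = 0.0117; Eocene 56 − 33.9 = 22.1; Guadalupian 273.01 − 259.51 = 13.5; Pliocene 5.333 − 2.58 = 2.753; Oligocene 33.9 − 23.03 = 10.87.
Ranking these from shortest: Holocene < Pliocene < Oligocene < Guadalupian < Eocene.
Position 4 in that ranking is Guadalupian, which lasted 13.5 Myr.

Guadalupian, 13.5 million years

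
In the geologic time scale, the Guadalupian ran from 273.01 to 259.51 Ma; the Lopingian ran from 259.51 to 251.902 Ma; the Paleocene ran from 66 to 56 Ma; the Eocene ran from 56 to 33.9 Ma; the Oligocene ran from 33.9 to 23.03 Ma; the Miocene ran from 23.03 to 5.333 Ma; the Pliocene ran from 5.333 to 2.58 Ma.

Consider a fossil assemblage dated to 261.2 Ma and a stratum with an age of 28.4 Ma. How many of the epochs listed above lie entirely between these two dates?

The older date is 261.2 Ma and the younger is 28.4 Ma.
Epochs with start < 261.2 and end > 28.4 Ma: Lopingian (259.51–251.902), Paleocene (66–56), Eocene (56–33.9).
That is 3 complete epochs.

3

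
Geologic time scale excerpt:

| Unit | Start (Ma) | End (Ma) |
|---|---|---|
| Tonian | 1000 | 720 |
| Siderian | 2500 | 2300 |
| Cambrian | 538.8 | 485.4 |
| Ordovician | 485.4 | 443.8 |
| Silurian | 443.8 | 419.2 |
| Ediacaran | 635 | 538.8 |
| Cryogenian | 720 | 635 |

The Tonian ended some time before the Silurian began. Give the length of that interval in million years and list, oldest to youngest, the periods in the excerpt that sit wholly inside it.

End of Tonian = 720 Ma; start of Silurian = 443.8 Ma.
Gap = 720 − 443.8 = 276.2 Myr.
Periods wholly inside 720–443.8 Ma: Cryogenian (720–635), Ediacaran (635–538.8), Cambrian (538.8–485.4), Ordovician (485.4–443.8).

276.2 million years; Cryogenian, Ediacaran, Cambrian, Ordovician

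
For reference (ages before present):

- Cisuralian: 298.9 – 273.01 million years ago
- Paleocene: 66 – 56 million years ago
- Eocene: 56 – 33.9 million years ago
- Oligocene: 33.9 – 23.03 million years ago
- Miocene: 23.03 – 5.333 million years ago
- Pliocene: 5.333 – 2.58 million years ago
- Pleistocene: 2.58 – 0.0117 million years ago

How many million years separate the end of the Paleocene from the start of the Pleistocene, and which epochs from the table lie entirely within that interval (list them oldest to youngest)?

53.42 million years; Eocene, Oligocene, Miocene, Pliocene

The Paleocene closes at 56 Ma and the Pleistocene opens at 2.58 Ma, so the interval is 56 − 2.58 = 53.42 Myr.
An epoch fits inside if it starts at or after 56 Ma and ends at or before 2.58 Ma; oldest first that gives Eocene, Oligocene, Miocene, Pliocene.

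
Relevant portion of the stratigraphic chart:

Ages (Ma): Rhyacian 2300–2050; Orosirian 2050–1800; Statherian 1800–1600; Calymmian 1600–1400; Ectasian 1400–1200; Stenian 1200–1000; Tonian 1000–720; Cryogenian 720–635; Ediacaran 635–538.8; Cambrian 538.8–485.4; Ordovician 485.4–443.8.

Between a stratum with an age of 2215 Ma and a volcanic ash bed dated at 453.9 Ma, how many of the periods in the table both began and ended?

2215 Ma sits inside the Rhyacian (2300–2050) and 453.9 Ma inside the Ordovician (485.4–443.8); neither of those is wholly between the two dates.
The listed periods lying completely between them are Orosirian, Statherian, Calymmian, Ectasian, Stenian, Tonian, Cryogenian, Ediacaran, Cambrian — 9 in all.

9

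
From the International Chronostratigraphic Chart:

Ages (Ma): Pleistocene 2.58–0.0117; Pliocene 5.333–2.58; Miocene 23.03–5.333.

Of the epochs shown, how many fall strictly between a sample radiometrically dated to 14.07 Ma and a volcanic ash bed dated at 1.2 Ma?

14.07 Ma sits inside the Miocene (23.03–5.333) and 1.2 Ma inside the Pleistocene (2.58–0.0117); neither of those is wholly between the two dates.
The listed epochs lying completely between them are Pliocene — 1 in all.

1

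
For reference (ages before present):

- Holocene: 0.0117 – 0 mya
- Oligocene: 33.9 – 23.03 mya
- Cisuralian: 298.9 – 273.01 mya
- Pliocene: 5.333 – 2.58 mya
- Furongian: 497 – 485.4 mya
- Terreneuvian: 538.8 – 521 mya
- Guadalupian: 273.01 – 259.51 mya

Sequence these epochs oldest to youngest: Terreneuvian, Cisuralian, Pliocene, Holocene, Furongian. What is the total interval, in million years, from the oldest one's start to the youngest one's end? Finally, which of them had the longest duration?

Start ages (Ma): Terreneuvian 538.8, Furongian 497, Cisuralian 298.9, Pliocene 5.333, Holocene 0.0117.
Ordered oldest to youngest: Terreneuvian, Furongian, Cisuralian, Pliocene, Holocene.
Span = 538.8 − 0 = 538.8 Myr.
Durations: Terreneuvian 17.8, Furongian 11.6, Cisuralian 25.89, Pliocene 2.753, Holocene 0.0117 → longest is Cisuralian (25.89 Myr).

Terreneuvian → Furongian → Cisuralian → Pliocene → Holocene; total span 538.8 Myr; longest is Cisuralian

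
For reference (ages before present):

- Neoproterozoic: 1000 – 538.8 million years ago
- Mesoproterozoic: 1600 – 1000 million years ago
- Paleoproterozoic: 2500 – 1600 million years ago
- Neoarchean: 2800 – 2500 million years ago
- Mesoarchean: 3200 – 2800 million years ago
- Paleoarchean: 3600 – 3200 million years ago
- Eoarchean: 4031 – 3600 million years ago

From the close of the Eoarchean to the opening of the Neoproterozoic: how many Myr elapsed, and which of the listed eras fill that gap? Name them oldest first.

End of Eoarchean = 3600 Ma; start of Neoproterozoic = 1000 Ma.
Gap = 3600 − 1000 = 2600 Myr.
Eras wholly inside 3600–1000 Ma: Paleoarchean (3600–3200), Mesoarchean (3200–2800), Neoarchean (2800–2500), Paleoproterozoic (2500–1600), Mesoproterozoic (1600–1000).

2600 million years; Paleoarchean, Mesoarchean, Neoarchean, Paleoproterozoic, Mesoproterozoic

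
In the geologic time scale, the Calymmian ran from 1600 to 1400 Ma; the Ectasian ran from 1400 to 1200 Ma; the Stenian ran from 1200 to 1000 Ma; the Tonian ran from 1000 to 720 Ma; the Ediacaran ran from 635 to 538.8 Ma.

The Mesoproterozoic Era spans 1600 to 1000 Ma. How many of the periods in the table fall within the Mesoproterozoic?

Periods inside 1600–1000 Ma: Calymmian, Ectasian, Stenian — 3 in total.

3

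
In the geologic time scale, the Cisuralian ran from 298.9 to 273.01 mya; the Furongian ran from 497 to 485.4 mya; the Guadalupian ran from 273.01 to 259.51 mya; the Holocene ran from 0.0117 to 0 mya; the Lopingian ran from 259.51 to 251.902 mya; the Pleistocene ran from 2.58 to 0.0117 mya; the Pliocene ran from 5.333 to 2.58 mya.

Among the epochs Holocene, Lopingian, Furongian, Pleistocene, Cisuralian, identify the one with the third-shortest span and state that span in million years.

Start − end for each: Holocene 0.0117 − 0 = 0.0117; Lopingian 259.51 − 251.902 = 7.608; Furongian 497 − 485.4 = 11.6; Pleistocene 2.58 − 0.0117 = 2.5683; Cisuralian 298.9 − 273.01 = 25.89.
Ranking these from shortest: Holocene < Pleistocene < Lopingian < Furongian < Cisuralian.
Position 3 in that ranking is Lopingian, which lasted 7.608 Myr.

Lopingian, 7.608 million years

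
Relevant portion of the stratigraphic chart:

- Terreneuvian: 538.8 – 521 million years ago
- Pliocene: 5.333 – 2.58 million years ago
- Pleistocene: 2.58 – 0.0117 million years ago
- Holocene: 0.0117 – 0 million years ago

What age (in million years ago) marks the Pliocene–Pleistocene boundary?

The Pliocene ends and the Pleistocene begins at 2.58 million years ago.

2.58 million years ago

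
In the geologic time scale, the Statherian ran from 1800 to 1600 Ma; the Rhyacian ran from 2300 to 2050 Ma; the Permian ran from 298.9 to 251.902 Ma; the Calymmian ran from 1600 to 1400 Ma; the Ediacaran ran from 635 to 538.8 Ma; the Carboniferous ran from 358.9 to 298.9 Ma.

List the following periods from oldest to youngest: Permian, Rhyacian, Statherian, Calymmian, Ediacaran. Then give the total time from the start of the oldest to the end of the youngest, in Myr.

Start ages (Ma): Rhyacian 2300, Statherian 1800, Calymmian 1600, Ediacaran 635, Permian 298.9.
Ordered oldest to youngest: Rhyacian, Statherian, Calymmian, Ediacaran, Permian.
Span = 2300 − 251.902 = 2048.098 Myr.

Rhyacian → Statherian → Calymmian → Ediacaran → Permian; total span 2048.098 Myr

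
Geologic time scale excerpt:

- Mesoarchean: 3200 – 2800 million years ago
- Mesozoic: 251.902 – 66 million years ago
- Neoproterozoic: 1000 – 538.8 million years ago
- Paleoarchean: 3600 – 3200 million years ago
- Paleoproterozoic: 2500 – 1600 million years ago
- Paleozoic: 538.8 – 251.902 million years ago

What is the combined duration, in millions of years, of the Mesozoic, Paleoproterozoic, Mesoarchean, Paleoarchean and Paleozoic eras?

Each duration: Mesozoic = 185.902; Paleoproterozoic = 900; Mesoarchean = 400; Paleoarchean = 400; Paleozoic = 286.898.
Sum: 185.902 + 900 + 400 + 400 + 286.898 = 2172.8 Myr.

2172.8 million years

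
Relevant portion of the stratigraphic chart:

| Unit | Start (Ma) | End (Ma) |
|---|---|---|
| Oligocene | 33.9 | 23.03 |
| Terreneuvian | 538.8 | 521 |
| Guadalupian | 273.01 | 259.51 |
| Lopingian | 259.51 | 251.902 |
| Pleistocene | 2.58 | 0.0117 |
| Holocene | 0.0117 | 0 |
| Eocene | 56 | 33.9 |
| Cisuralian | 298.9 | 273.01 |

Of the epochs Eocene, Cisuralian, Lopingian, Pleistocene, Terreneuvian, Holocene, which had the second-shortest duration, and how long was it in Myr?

Durations: Eocene 22.1; Cisuralian 25.89; Lopingian 7.608; Pleistocene 2.5683; Terreneuvian 17.8; Holocene 0.0117 Myr.
Sorted shortest-first: Holocene (0.0117), Pleistocene (2.5683), Lopingian (7.608), Terreneuvian (17.8), Eocene (22.1), Cisuralian (25.89).
The second shortest is Pleistocene at 2.5683 Myr.

Pleistocene, 2.5683 million years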